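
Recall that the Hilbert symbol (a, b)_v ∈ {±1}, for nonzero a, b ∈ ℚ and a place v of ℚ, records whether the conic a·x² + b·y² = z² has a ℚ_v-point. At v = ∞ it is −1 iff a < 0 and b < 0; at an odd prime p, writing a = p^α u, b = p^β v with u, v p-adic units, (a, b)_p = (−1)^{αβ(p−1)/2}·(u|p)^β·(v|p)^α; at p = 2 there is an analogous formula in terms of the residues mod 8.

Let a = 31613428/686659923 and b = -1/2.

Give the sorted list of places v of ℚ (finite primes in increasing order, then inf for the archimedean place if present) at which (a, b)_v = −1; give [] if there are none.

[2, 31]

Mod squares: a ≡ 3999, b ≡ -2. Check v ∈ {∞, 2, 3, 7, 11, 31, 41, 43}.
v=41: a=41^-4·(≡38), b=41^0·(≡20) mod 41; (38|41)=-1, (20|41)=+1; (−1)^{-4·0·20}·(-1)^0·(+1)^-4 = +1.
v=43: a=43^1·(≡42), b=43^0·(≡21) mod 43; (42|43)=-1, (21|43)=+1; (−1)^{1·0·21}·(-1)^0·(+1)^1 = +1.
v=31: a=31^1·(≡4), b=31^0·(≡15) mod 31; (4|31)=+1, (15|31)=-1; (−1)^{1·0·15}·(+1)^0·(-1)^1 = -1.
v=11: a=11^2·(≡10), b=11^0·(≡5) mod 11; (10|11)=-1, (5|11)=+1; (−1)^{2·0·5}·(-1)^0·(+1)^2 = +1.
v=∞: 3999 > 0 and -2 < 0  ⇒  (a,b)_∞ = +1.
v=7: a=7^2·(≡2), b=7^0·(≡3) mod 7; (2|7)=+1, (3|7)=-1; (−1)^{2·0·3}·(+1)^0·(-1)^2 = +1.
v=3: a=3^-5·(≡1), b=3^0·(≡1) mod 3; (1|3)=+1, (1|3)=+1; (−1)^{-5·0·1}·(+1)^0·(+1)^-5 = +1.
v=2: v_2(a)=2, v_2(b)=-1; units ≡ 7, 7 (mod 8); ε·ε+αω+βω = 1·1+2·0+-1·0 ≡ 1  ⇒  (a,b)_2 = -1.
Ram(3999, -2) = {2, 31}; no ℚ_2-point on the conic.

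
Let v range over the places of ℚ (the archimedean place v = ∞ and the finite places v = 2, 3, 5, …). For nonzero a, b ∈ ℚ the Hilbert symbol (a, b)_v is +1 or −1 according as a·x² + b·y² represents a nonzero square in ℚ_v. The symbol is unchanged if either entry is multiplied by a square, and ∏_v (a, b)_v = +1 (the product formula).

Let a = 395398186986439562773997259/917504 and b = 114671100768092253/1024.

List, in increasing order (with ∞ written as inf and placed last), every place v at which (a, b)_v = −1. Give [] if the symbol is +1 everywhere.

[2, 11, 17, 43]

(a, b) ≡ (266, 12198197) mod (ℚ^×)²; places V = {2, 3, 7, 11, 17, 19, 37, 41, 43, ∞}.
(a,b)_19: α=3, u≡14; β=2, v≡4 (mod 19); (14|19)=-1, (4|19)=+1; sign (−1)^0·-1^2·+1^3 = +1.
(a,b)_3: α=18, u≡2; β=12, v≡2 (mod 3); (2|3)=-1, (2|3)=-1; sign (−1)^0·-1^12·-1^18 = +1.
(a,b)_37: α=2, u≡34; β=1, v≡28 (mod 37); (34|37)=+1, (28|37)=+1; sign (−1)^0·+1^1·+1^2 = +1.
(a,b)_2: α=-17, β=-10; u≡5, v≡5 (mod 8); ε(u)ε(v)=0·0, αω(v)=-17·1, βω(u)=-10·1; sum ≡ 1  ⇒  -1.
(a,b)_11: α=2, u≡7; β=1, v≡10 (mod 11); (7|11)=-1, (10|11)=-1; sign (−1)^0·-1^1·-1^2 = -1.
(a,b)_43: α=2, u≡20; β=1, v≡22 (mod 43); (20|43)=-1, (22|43)=-1; sign (−1)^0·-1^1·-1^2 = -1.
(a,b)_7: α=-1, u≡3; β=2, v≡1 (mod 7); (3|7)=-1, (1|7)=+1; sign (−1)^0·-1^2·+1^-1 = +1.
(a,b)_∞: sgn(266)=+, sgn(12198197)=+, so +1.
(a,b)_41: α=2, u≡25; β=1, v≡9 (mod 41); (25|41)=+1, (9|41)=+1; sign (−1)^0·+1^1·+1^2 = +1.
(a,b)_17: α=2, u≡12; β=1, v≡11 (mod 17); (12|17)=-1, (11|17)=-1; sign (−1)^0·-1^1·-1^2 = -1.
Ram(266, 12198197) = {2, 11, 17, 43}; no ℚ_2-point on the conic.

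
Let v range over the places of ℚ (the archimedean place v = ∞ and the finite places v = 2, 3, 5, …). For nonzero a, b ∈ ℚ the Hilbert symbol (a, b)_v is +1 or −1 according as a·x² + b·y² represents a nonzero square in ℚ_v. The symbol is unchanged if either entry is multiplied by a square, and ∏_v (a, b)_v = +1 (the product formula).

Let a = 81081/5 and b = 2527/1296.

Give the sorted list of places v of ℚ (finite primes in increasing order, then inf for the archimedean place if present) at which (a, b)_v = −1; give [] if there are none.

Mod squares: a ≡ 5005, b ≡ 7. Check v ∈ {∞, 2, 3, 5, 7, 11, 13, 19}.
v=19: a=19^0·(≡13), b=19^2·(≡16) mod 19; (13|19)=-1, (16|19)=+1; (−1)^{0·2·9}·(-1)^2·(+1)^0 = +1.
v=5: a=5^-1·(≡1), b=5^0·(≡2) mod 5; (1|5)=+1, (2|5)=-1; (−1)^{-1·0·2}·(+1)^0·(-1)^-1 = -1.
v=2: v_2(a)=0, v_2(b)=-4; units ≡ 5, 7 (mod 8); ε·ε+αω+βω = 0·1+0·0+-4·1 ≡ 0  ⇒  (a,b)_2 = +1.
v=13: a=13^1·(≡2), b=13^0·(≡2) mod 13; (2|13)=-1, (2|13)=-1; (−1)^{1·0·6}·(-1)^0·(-1)^1 = -1.
v=11: a=11^1·(≡9), b=11^0·(≡7) mod 11; (9|11)=+1, (7|11)=-1; (−1)^{1·0·5}·(+1)^0·(-1)^1 = -1.
v=3: a=3^4·(≡1), b=3^-4·(≡1) mod 3; (1|3)=+1, (1|3)=+1; (−1)^{4·-4·1}·(+1)^-4·(+1)^4 = +1.
v=7: a=7^1·(≡1), b=7^1·(≡4) mod 7; (1|7)=+1, (4|7)=+1; (−1)^{1·1·3}·(+1)^1·(+1)^1 = -1.
v=∞: 5005 > 0 and 7 > 0  ⇒  (a,b)_∞ = +1.
(5005, 7 / ℚ) ramifies at {5, 7, 11, 13}: a division algebra.

[5, 7, 11, 13]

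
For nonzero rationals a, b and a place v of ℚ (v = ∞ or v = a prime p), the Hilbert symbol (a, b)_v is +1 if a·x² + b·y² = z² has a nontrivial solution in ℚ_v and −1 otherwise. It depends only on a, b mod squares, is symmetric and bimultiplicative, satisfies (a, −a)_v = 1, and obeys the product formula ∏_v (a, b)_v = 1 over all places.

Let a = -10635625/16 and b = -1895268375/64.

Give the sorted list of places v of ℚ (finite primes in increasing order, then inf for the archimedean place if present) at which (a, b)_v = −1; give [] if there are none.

(a, b) ≡ (-17017, -7735) mod (ℚ^×)²; places V = {2, 3, 5, 7, 11, 13, 17, ∞}.
(a,b)_11: α=1, u≡5; β=2, v≡1 (mod 11); (5|11)=+1, (1|11)=+1; sign (−1)^0·+1^2·+1^1 = +1.
(a,b)_7: α=1, u≡5; β=1, v≡4 (mod 7); (5|7)=-1, (4|7)=+1; sign (−1)^1·-1^1·+1^1 = +1.
(a,b)_3: α=0, u≡2; β=4, v≡2 (mod 3); (2|3)=-1, (2|3)=-1; sign (−1)^0·-1^4·-1^0 = +1.
(a,b)_5: α=4, u≡3; β=3, v≡2 (mod 5); (3|5)=-1, (2|5)=-1; sign (−1)^0·-1^3·-1^4 = -1.
(a,b)_∞: sgn(-17017)=−, sgn(-7735)=−, so -1.
(a,b)_17: α=1, u≡8; β=1, v≡13 (mod 17); (8|17)=+1, (13|17)=+1; sign (−1)^0·+1^1·+1^1 = +1.
(a,b)_13: α=1, u≡10; β=1, v≡10 (mod 13); (10|13)=+1, (10|13)=+1; sign (−1)^0·+1^1·+1^1 = +1.
(a,b)_2: α=-4, β=-6; u≡7, v≡1 (mod 8); ε(u)ε(v)=1·0, αω(v)=-4·0, βω(u)=-6·0; sum ≡ 0  ⇒  +1.
|Ram(-17017, -7735)| = 2, even; anisotropic at {5, ∞}.

[5, inf]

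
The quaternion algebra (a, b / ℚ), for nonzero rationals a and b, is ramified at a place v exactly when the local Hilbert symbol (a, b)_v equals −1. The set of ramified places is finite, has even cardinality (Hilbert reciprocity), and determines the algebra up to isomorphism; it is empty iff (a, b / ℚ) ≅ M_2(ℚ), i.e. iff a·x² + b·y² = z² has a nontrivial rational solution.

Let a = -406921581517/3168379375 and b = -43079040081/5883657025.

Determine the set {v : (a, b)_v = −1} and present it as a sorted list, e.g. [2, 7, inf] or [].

[53, inf]

Mod squares: a ≡ -77539, b ≡ -4081. Check v ∈ {∞, 2, 3, 5, 7, 11, 19, 23, 29, 37, 53}.
v=5: a=5^-4·(≡4), b=5^-2·(≡4) mod 5; (4|5)=+1, (4|5)=+1; (−1)^{-4·-2·2}·(+1)^-2·(+1)^-4 = +1.
v=3: a=3^0·(≡2), b=3^4·(≡2) mod 3; (2|3)=-1, (2|3)=-1; (−1)^{0·4·1}·(-1)^4·(-1)^0 = +1.
v=37: a=37^-2·(≡14), b=37^0·(≡1) mod 37; (14|37)=-1, (1|37)=+1; (−1)^{-2·0·18}·(-1)^0·(+1)^-2 = +1.
v=19: a=19^3·(≡5), b=19^4·(≡5) mod 19; (5|19)=+1, (5|19)=+1; (−1)^{3·4·9}·(+1)^4·(+1)^3 = +1.
v=23: a=23^-2·(≡17), b=23^-4·(≡18) mod 23; (17|23)=-1, (18|23)=+1; (−1)^{-2·-4·11}·(-1)^-4·(+1)^-2 = +1.
v=2: v_2(a)=0, v_2(b)=0; units ≡ 5, 7 (mod 8); ε·ε+αω+βω = 0·1+0·0+0·1 ≡ 0  ⇒  (a,b)_2 = +1.
v=∞: -77539 < 0 and -4081 < 0  ⇒  (a,b)_∞ = -1.
v=11: a=11^3·(≡7), b=11^1·(≡1) mod 11; (7|11)=-1, (1|11)=+1; (−1)^{3·1·5}·(-1)^1·(+1)^3 = +1.
v=7: a=7^-1·(≡1), b=7^1·(≡5) mod 7; (1|7)=+1, (5|7)=-1; (−1)^{-1·1·3}·(+1)^1·(-1)^-1 = +1.
v=53: a=53^1·(≡34), b=53^1·(≡13) mod 53; (34|53)=-1, (13|53)=+1; (−1)^{1·1·26}·(-1)^1·(+1)^1 = -1.
v=29: a=29^2·(≡6), b=29^-2·(≡26) mod 29; (6|29)=+1, (26|29)=-1; (−1)^{2·-2·14}·(+1)^-2·(-1)^2 = +1.
Ram(-77539, -4081) = {53, ∞}; no ℚ_53-point on the conic.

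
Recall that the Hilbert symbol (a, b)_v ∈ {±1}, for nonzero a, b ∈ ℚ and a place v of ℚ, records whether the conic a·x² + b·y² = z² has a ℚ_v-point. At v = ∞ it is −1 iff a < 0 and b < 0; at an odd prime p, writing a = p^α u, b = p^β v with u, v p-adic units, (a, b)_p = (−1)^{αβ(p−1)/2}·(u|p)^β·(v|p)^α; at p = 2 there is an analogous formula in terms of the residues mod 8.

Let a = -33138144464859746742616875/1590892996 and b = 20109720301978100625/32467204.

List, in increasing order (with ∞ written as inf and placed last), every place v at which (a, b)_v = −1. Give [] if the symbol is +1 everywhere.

[3, 13, 29, 47]

(a, b) ≡ (-67562547, 41) mod (ℚ^×)²; places V = {2, 3, 5, 7, 11, 13, 17, 29, 31, 37, 41, 47, ∞}.
(a,b)_7: α=-4, u≡1; β=-2, v≡5 (mod 7); (1|7)=+1, (5|7)=-1; sign (−1)^0·+1^-2·-1^-4 = +1.
(a,b)_11: α=-2, u≡3; β=-2, v≡7 (mod 11); (3|11)=+1, (7|11)=-1; sign (−1)^0·+1^-2·-1^-2 = +1.
(a,b)_∞: sgn(-67562547)=−, sgn(41)=+, so +1.
(a,b)_37: α=-2, u≡24; β=-2, v≡33 (mod 37); (24|37)=-1, (33|37)=+1; sign (−1)^0·-1^-2·+1^-2 = +1.
(a,b)_17: α=2, u≡4; β=2, v≡7 (mod 17); (4|17)=+1, (7|17)=-1; sign (−1)^0·+1^2·-1^2 = +1.
(a,b)_3: α=3, u≡1; β=2, v≡2 (mod 3); (1|3)=+1, (2|3)=-1; sign (−1)^0·+1^2·-1^3 = -1.
(a,b)_31: α=3, u≡20; β=2, v≡14 (mod 31); (20|31)=+1, (14|31)=+1; sign (−1)^0·+1^2·+1^3 = +1.
(a,b)_47: α=3, u≡10; β=2, v≡20 (mod 47); (10|47)=-1, (20|47)=-1; sign (−1)^0·-1^2·-1^3 = -1.
(a,b)_2: α=-2, β=-2; u≡5, v≡1 (mod 8); ε(u)ε(v)=0·0, αω(v)=-2·0, βω(u)=-2·1; sum ≡ 0  ⇒  +1.
(a,b)_5: α=4, u≡3; β=4, v≡4 (mod 5); (3|5)=-1, (4|5)=+1; sign (−1)^0·-1^4·+1^4 = +1.
(a,b)_29: α=3, u≡9; β=2, v≡14 (mod 29); (9|29)=+1, (14|29)=-1; sign (−1)^0·+1^2·-1^3 = -1.
(a,b)_13: α=3, u≡5; β=2, v≡6 (mod 13); (5|13)=-1, (6|13)=-1; sign (−1)^0·-1^2·-1^3 = -1.
(a,b)_41: α=1, u≡5; β=1, v≡8 (mod 41); (5|41)=+1, (8|41)=+1; sign (−1)^0·+1^1·+1^1 = +1.
Ram(-67562547, 41) = {3, 13, 29, 47}; no ℚ_3-point on the conic.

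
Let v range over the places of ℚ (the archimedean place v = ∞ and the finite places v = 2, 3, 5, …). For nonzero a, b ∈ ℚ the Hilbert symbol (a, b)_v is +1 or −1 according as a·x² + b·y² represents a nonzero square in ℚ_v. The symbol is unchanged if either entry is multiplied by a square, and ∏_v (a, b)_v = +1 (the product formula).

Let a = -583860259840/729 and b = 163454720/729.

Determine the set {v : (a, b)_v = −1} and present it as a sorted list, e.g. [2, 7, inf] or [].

[5, 11]

(a, b) ≡ (-715, 638495) mod (ℚ^×)²; places V = {2, 3, 5, 11, 13, 19, 47, ∞}.
(a,b)_3: α=-6, u≡2; β=-6, v≡2 (mod 3); (2|3)=-1, (2|3)=-1; sign (−1)^0·-1^-6·-1^-6 = +1.
(a,b)_2: α=10, β=8; u≡5, v≡7 (mod 8); ε(u)ε(v)=0·1, αω(v)=10·0, βω(u)=8·1; sum ≡ 0  ⇒  +1.
(a,b)_5: α=1, u≡3; β=1, v≡1 (mod 5); (3|5)=-1, (1|5)=+1; sign (−1)^0·-1^1·+1^1 = -1.
(a,b)_47: α=2, u≡8; β=1, v≡37 (mod 47); (8|47)=+1, (37|47)=+1; sign (−1)^0·+1^1·+1^2 = +1.
(a,b)_13: α=1, u≡1; β=1, v≡9 (mod 13); (1|13)=+1, (9|13)=+1; sign (−1)^0·+1^1·+1^1 = +1.
(a,b)_11: α=1, u≡5; β=1, v≡9 (mod 11); (5|11)=+1, (9|11)=+1; sign (−1)^1·+1^1·+1^1 = -1.
(a,b)_19: α=2, u≡9; β=1, v≡14 (mod 19); (9|19)=+1, (14|19)=-1; sign (−1)^0·+1^1·-1^2 = +1.
(a,b)_∞: sgn(-715)=−, sgn(638495)=+, so +1.
(-715, 638495 / ℚ) ramifies at {5, 11}: a division algebra.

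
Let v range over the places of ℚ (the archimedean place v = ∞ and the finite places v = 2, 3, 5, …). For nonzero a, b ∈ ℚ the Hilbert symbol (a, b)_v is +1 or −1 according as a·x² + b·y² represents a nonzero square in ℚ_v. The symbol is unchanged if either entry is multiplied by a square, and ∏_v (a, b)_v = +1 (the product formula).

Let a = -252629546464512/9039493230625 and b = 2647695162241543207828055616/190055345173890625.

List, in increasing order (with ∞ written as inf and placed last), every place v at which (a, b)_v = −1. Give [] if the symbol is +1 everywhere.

[17, 31, 37, 41]

(a, b) ≡ (-14637, 3441) mod (ℚ^×)²; places V = {2, 3, 5, 7, 11, 13, 17, 23, 29, 31, 37, 41, ∞}.
(a,b)_∞: sgn(-14637)=−, sgn(3441)=+, so +1.
(a,b)_23: α=2, u≡14; β=4, v≡7 (mod 23); (14|23)=-1, (7|23)=-1; sign (−1)^0·-1^4·-1^2 = +1.
(a,b)_41: α=1, u≡26; β=2, v≡38 (mod 41); (26|41)=-1, (38|41)=-1; sign (−1)^0·-1^2·-1^1 = -1.
(a,b)_31: α=0, u≡12; β=1, v≡16 (mod 31); (12|31)=-1, (16|31)=+1; sign (−1)^0·-1^1·+1^0 = -1.
(a,b)_5: α=-4, u≡2; β=-6, v≡4 (mod 5); (2|5)=-1, (4|5)=+1; sign (−1)^0·-1^-6·+1^-4 = +1.
(a,b)_29: α=-4, u≡19; β=-6, v≡27 (mod 29); (19|29)=-1, (27|29)=-1; sign (−1)^0·-1^-6·-1^-4 = +1.
(a,b)_13: α=-2, u≡9; β=-2, v≡4 (mod 13); (9|13)=+1, (4|13)=+1; sign (−1)^0·+1^-2·+1^-2 = +1.
(a,b)_37: α=0, u≡22; β=1, v≡31 (mod 37); (22|37)=-1, (31|37)=-1; sign (−1)^0·-1^1·-1^0 = -1.
(a,b)_3: α=3, u≡2; β=3, v≡1 (mod 3); (2|3)=-1, (1|3)=+1; sign (−1)^1·-1^3·+1^3 = +1.
(a,b)_7: α=3, u≡4; β=6, v≡1 (mod 7); (4|7)=+1, (1|7)=+1; sign (−1)^0·+1^6·+1^3 = +1.
(a,b)_17: α=3, u≡11; β=6, v≡10 (mod 17); (11|17)=-1, (10|17)=-1; sign (−1)^0·-1^6·-1^3 = -1.
(a,b)_2: α=8, β=6; u≡3, v≡1 (mod 8); ε(u)ε(v)=1·0, αω(v)=8·0, βω(u)=6·1; sum ≡ 0  ⇒  +1.
(a,b)_11: α=-2, u≡4; β=-2, v≡4 (mod 11); (4|11)=+1, (4|11)=+1; sign (−1)^0·+1^-2·+1^-2 = +1.
|Ram(-14637, 3441)| = 4, even; anisotropic at {17, 31, 37, 41}.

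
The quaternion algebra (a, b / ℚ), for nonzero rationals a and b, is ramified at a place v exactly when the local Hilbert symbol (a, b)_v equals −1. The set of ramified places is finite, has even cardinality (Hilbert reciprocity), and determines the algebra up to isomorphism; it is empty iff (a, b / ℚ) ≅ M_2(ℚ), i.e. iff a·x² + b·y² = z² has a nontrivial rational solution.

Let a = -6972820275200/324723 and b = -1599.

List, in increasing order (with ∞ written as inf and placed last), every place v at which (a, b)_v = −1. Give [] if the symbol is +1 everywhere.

Mod squares: a ≡ -30381, b ≡ -1599. Check v ∈ {∞, 2, 3, 5, 7, 13, 19, 41, 47}.
v=7: a=7^-2·(≡5), b=7^0·(≡4) mod 7; (5|7)=-1, (4|7)=+1; (−1)^{-2·0·3}·(-1)^0·(+1)^-2 = +1.
v=19: a=19^1·(≡16), b=19^0·(≡16) mod 19; (16|19)=+1, (16|19)=+1; (−1)^{1·0·9}·(+1)^0·(+1)^1 = +1.
v=3: a=3^-1·(≡1), b=3^1·(≡1) mod 3; (1|3)=+1, (1|3)=+1; (−1)^{-1·1·1}·(+1)^1·(+1)^-1 = -1.
v=5: a=5^2·(≡4), b=5^0·(≡1) mod 5; (4|5)=+1, (1|5)=+1; (−1)^{2·0·2}·(+1)^0·(+1)^2 = +1.
v=13: a=13^1·(≡4), b=13^1·(≡7) mod 13; (4|13)=+1, (7|13)=-1; (−1)^{1·1·6}·(+1)^1·(-1)^1 = -1.
v=47: a=47^-2·(≡2), b=47^0·(≡46) mod 47; (2|47)=+1, (46|47)=-1; (−1)^{-2·0·23}·(+1)^0·(-1)^-2 = +1.
v=41: a=41^3·(≡24), b=41^1·(≡2) mod 41; (24|41)=-1, (2|41)=+1; (−1)^{3·1·20}·(-1)^1·(+1)^3 = -1.
v=∞: -30381 < 0 and -1599 < 0  ⇒  (a,b)_∞ = -1.
v=2: v_2(a)=14, v_2(b)=0; units ≡ 3, 1 (mod 8); ε·ε+αω+βω = 1·0+14·0+0·1 ≡ 0  ⇒  (a,b)_2 = +1.
Ram(-30381, -1599) = {3, 13, 41, ∞}; no ℚ_3-point on the conic.

[3, 13, 41, inf]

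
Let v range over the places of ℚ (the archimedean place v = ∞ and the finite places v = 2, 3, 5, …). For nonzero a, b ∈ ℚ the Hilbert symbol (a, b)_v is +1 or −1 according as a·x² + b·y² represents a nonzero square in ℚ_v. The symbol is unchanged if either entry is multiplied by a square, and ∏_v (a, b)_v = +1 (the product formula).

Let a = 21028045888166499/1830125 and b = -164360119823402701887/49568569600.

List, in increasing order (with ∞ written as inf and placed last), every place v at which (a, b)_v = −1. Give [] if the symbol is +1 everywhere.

(a, b) ≡ (3055, -87) mod (ℚ^×)²; places V = {2, 3, 5, 7, 11, 13, 17, 19, 23, 29, 47, ∞}.
(a,b)_5: α=-3, u≡4; β=-2, v≡2 (mod 5); (4|5)=+1, (2|5)=-1; sign (−1)^0·+1^-2·-1^-3 = -1.
(a,b)_17: α=0, u≡12; β=2, v≡9 (mod 17); (12|17)=-1, (9|17)=+1; sign (−1)^0·-1^2·+1^0 = +1.
(a,b)_13: α=5, u≡3; β=6, v≡12 (mod 13); (3|13)=+1, (12|13)=+1; sign (−1)^0·+1^6·+1^5 = +1.
(a,b)_2: α=0, β=-8; u≡7, v≡1 (mod 8); ε(u)ε(v)=1·0, αω(v)=0·0, βω(u)=-8·0; sum ≡ 0  ⇒  +1.
(a,b)_47: α=1, u≡21; β=2, v≡32 (mod 47); (21|47)=+1, (32|47)=+1; sign (−1)^0·+1^2·+1^1 = +1.
(a,b)_19: α=2, u≡10; β=0, v≡10 (mod 19); (10|19)=-1, (10|19)=-1; sign (−1)^0·-1^0·-1^2 = +1.
(a,b)_3: α=4, u≡1; β=7, v≡1 (mod 3); (1|3)=+1, (1|3)=+1; sign (−1)^0·+1^7·+1^4 = +1.
(a,b)_11: α=-4, u≡7; β=-4, v≡9 (mod 11); (7|11)=-1, (9|11)=+1; sign (−1)^0·-1^-4·+1^-4 = +1.
(a,b)_∞: sgn(3055)=+, sgn(-87)=−, so +1.
(a,b)_7: α=2, u≡6; β=0, v≡1 (mod 7); (6|7)=-1, (1|7)=+1; sign (−1)^0·-1^0·+1^2 = +1.
(a,b)_23: α=0, u≡5; β=-2, v≡5 (mod 23); (5|23)=-1, (5|23)=-1; sign (−1)^0·-1^-2·-1^0 = +1.
(a,b)_29: α=2, u≡11; β=3, v≡2 (mod 29); (11|29)=-1, (2|29)=-1; sign (−1)^0·-1^3·-1^2 = -1.
(3055, -87 / ℚ) ramifies at {5, 29}: a division algebra.

[5, 29]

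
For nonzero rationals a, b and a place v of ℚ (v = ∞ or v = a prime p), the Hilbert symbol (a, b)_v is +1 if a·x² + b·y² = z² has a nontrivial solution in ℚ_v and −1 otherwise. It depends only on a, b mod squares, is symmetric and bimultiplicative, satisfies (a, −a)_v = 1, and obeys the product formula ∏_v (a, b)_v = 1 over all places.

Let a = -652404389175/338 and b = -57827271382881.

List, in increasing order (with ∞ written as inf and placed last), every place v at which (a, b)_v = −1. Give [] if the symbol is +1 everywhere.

[3, 23, 41, inf]

(a, b) ≡ (-71594446, -23001) mod (ℚ^×)²; places V = {2, 3, 5, 7, 11, 13, 17, 19, 23, 29, 41, ∞}.
(a,b)_7: α=1, u≡6; β=2, v≡4 (mod 7); (6|7)=-1, (4|7)=+1; sign (−1)^0·-1^2·+1^1 = +1.
(a,b)_11: α=1, u≡5; β=1, v≡2 (mod 11); (5|11)=+1, (2|11)=-1; sign (−1)^1·+1^1·-1^1 = +1.
(a,b)_23: α=1, u≡18; β=0, v≡22 (mod 23); (18|23)=+1, (22|23)=-1; sign (−1)^0·+1^0·-1^1 = -1.
(a,b)_19: α=0, u≡7; β=2, v≡13 (mod 19); (7|19)=+1, (13|19)=-1; sign (−1)^0·+1^2·-1^0 = +1.
(a,b)_∞: sgn(-71594446)=−, sgn(-23001)=−, so -1.
(a,b)_2: α=-1, β=0; u≡1, v≡7 (mod 8); ε(u)ε(v)=0·1, αω(v)=-1·0, βω(u)=0·0; sum ≡ 0  ⇒  +1.
(a,b)_3: α=6, u≡2; β=1, v≡1 (mod 3); (2|3)=-1, (1|3)=+1; sign (−1)^0·-1^1·+1^6 = -1.
(a,b)_5: α=2, u≡1; β=0, v≡4 (mod 5); (1|5)=+1, (4|5)=+1; sign (−1)^0·+1^0·+1^2 = +1.
(a,b)_17: α=1, u≡7; β=1, v≡6 (mod 17); (7|17)=-1, (6|17)=-1; sign (−1)^0·-1^1·-1^1 = +1.
(a,b)_41: α=1, u≡16; β=1, v≡11 (mod 41); (16|41)=+1, (11|41)=-1; sign (−1)^0·+1^1·-1^1 = -1.
(a,b)_29: α=1, u≡20; β=2, v≡9 (mod 29); (20|29)=+1, (9|29)=+1; sign (−1)^0·+1^2·+1^1 = +1.
(a,b)_13: α=-2, u≡10; β=2, v≡1 (mod 13); (10|13)=+1, (1|13)=+1; sign (−1)^0·+1^2·+1^-2 = +1.
Ram(-71594446, -23001) = {3, 23, 41, ∞}; no ℚ_3-point on the conic.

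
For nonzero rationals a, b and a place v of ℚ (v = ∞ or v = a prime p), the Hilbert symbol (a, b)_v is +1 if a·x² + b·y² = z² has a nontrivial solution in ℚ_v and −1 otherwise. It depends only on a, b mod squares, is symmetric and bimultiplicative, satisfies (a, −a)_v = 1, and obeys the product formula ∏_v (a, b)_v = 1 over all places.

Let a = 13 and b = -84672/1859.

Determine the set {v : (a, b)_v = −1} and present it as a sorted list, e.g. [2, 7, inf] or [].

Mod squares: a ≡ 13, b ≡ -33. Check v ∈ {∞, 2, 3, 7, 11, 13}.
v=3: a=3^0·(≡1), b=3^3·(≡1) mod 3; (1|3)=+1, (1|3)=+1; (−1)^{0·3·1}·(+1)^3·(+1)^0 = +1.
v=13: a=13^1·(≡1), b=13^-2·(≡8) mod 13; (1|13)=+1, (8|13)=-1; (−1)^{1·-2·6}·(+1)^-2·(-1)^1 = -1.
v=11: a=11^0·(≡2), b=11^-1·(≡7) mod 11; (2|11)=-1, (7|11)=-1; (−1)^{0·-1·5}·(-1)^-1·(-1)^0 = -1.
v=∞: 13 > 0 and -33 < 0  ⇒  (a,b)_∞ = +1.
v=7: a=7^0·(≡6), b=7^2·(≡2) mod 7; (6|7)=-1, (2|7)=+1; (−1)^{0·2·3}·(-1)^2·(+1)^0 = +1.
v=2: v_2(a)=0, v_2(b)=6; units ≡ 5, 7 (mod 8); ε·ε+αω+βω = 0·1+0·0+6·1 ≡ 0  ⇒  (a,b)_2 = +1.
|Ram(13, -33)| = 2, even; anisotropic at {11, 13}.

[11, 13]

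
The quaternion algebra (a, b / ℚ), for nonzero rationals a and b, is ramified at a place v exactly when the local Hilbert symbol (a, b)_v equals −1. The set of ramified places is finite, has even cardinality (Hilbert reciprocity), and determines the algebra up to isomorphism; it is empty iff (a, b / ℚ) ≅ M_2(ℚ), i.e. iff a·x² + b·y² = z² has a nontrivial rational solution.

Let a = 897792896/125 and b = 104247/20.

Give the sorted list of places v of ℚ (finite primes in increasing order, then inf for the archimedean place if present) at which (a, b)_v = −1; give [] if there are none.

[5, 13]

Mod squares: a ≡ 70, b ≡ 715. Check v ∈ {∞, 2, 3, 5, 7, 11, 13}.
v=∞: 70 > 0 and 715 > 0  ⇒  (a,b)_∞ = +1.
v=2: v_2(a)=7, v_2(b)=-2; units ≡ 3, 3 (mod 8); ε·ε+αω+βω = 1·1+7·1+-2·1 ≡ 0  ⇒  (a,b)_2 = +1.
v=3: a=3^0·(≡1), b=3^6·(≡1) mod 3; (1|3)=+1, (1|3)=+1; (−1)^{0·6·1}·(+1)^6·(+1)^0 = +1.
v=7: a=7^3·(≡3), b=7^0·(≡4) mod 7; (3|7)=-1, (4|7)=+1; (−1)^{3·0·3}·(-1)^0·(+1)^3 = +1.
v=13: a=13^2·(≡8), b=13^1·(≡9) mod 13; (8|13)=-1, (9|13)=+1; (−1)^{2·1·6}·(-1)^1·(+1)^2 = -1.
v=5: a=5^-3·(≡1), b=5^-1·(≡3) mod 5; (1|5)=+1, (3|5)=-1; (−1)^{-3·-1·2}·(+1)^-1·(-1)^-3 = -1.
v=11: a=11^2·(≡3), b=11^1·(≡8) mod 11; (3|11)=+1, (8|11)=-1; (−1)^{2·1·5}·(+1)^1·(-1)^2 = +1.
(70, 715 / ℚ) ramifies at {5, 13}: a division algebra.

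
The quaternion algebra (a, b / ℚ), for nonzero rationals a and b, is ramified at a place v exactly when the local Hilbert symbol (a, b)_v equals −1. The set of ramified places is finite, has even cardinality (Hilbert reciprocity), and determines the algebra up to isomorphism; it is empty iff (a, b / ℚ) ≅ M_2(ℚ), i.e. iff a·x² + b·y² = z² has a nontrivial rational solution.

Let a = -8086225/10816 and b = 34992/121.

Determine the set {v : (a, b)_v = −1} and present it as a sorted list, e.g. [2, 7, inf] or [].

[2, 3, 7, 41]

(a, b) ≡ (-6601, 3) mod (ℚ^×)²; places V = {2, 3, 5, 7, 11, 13, 23, 41, ∞}.
(a,b)_13: α=-2, u≡4; β=0, v≡12 (mod 13); (4|13)=+1, (12|13)=+1; sign (−1)^0·+1^0·+1^-2 = +1.
(a,b)_11: α=0, u≡6; β=-2, v≡1 (mod 11); (6|11)=-1, (1|11)=+1; sign (−1)^0·-1^-2·+1^0 = +1.
(a,b)_23: α=1, u≡12; β=0, v≡13 (mod 23); (12|23)=+1, (13|23)=+1; sign (−1)^0·+1^0·+1^1 = +1.
(a,b)_5: α=2, u≡1; β=0, v≡2 (mod 5); (1|5)=+1, (2|5)=-1; sign (−1)^0·+1^0·-1^2 = +1.
(a,b)_7: α=3, u≡1; β=0, v≡3 (mod 7); (1|7)=+1, (3|7)=-1; sign (−1)^0·+1^0·-1^3 = -1.
(a,b)_41: α=1, u≡7; β=0, v≡11 (mod 41); (7|41)=-1, (11|41)=-1; sign (−1)^0·-1^0·-1^1 = -1.
(a,b)_∞: sgn(-6601)=−, sgn(3)=+, so +1.
(a,b)_2: α=-6, β=4; u≡7, v≡3 (mod 8); ε(u)ε(v)=1·1, αω(v)=-6·1, βω(u)=4·0; sum ≡ 1  ⇒  -1.
(a,b)_3: α=0, u≡2; β=7, v≡1 (mod 3); (2|3)=-1, (1|3)=+1; sign (−1)^0·-1^7·+1^0 = -1.
(-6601, 3 / ℚ) ramifies at {2, 3, 7, 41}: a division algebra.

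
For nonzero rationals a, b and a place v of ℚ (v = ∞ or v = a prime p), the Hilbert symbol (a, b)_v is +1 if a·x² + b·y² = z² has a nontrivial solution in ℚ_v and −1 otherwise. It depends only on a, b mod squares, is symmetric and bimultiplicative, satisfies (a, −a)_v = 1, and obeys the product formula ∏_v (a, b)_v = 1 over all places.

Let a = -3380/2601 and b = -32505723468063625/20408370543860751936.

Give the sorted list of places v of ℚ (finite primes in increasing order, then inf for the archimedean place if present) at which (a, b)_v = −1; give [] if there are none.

(a, b) ≡ (-5, -145) mod (ℚ^×)²; places V = {2, 3, 5, 11, 13, 17, 29, 43, 47, ∞}.
(a,b)_29: α=0, u≡5; β=3, v≡24 (mod 29); (5|29)=+1, (24|29)=+1; sign (−1)^0·+1^3·+1^0 = +1.
(a,b)_47: α=0, u≡12; β=2, v≡26 (mod 47); (12|47)=+1, (26|47)=-1; sign (−1)^0·+1^2·-1^0 = +1.
(a,b)_17: α=-2, u≡6; β=-6, v≡2 (mod 17); (6|17)=-1, (2|17)=+1; sign (−1)^0·-1^-6·+1^-2 = +1.
(a,b)_5: α=1, u≡4; β=3, v≡1 (mod 5); (4|5)=+1, (1|5)=+1; sign (−1)^0·+1^3·+1^1 = +1.
(a,b)_11: α=0, u≡6; β=-2, v≡1 (mod 11); (6|11)=-1, (1|11)=+1; sign (−1)^0·-1^-2·+1^0 = +1.
(a,b)_43: α=0, u≡9; β=-2, v≡26 (mod 43); (9|43)=+1, (26|43)=-1; sign (−1)^0·+1^-2·-1^0 = +1.
(a,b)_2: α=2, β=-6; u≡3, v≡7 (mod 8); ε(u)ε(v)=1·1, αω(v)=2·0, βω(u)=-6·1; sum ≡ 1  ⇒  -1.
(a,b)_∞: sgn(-5)=−, sgn(-145)=−, so -1.
(a,b)_13: α=2, u≡6; β=6, v≡7 (mod 13); (6|13)=-1, (7|13)=-1; sign (−1)^0·-1^6·-1^2 = +1.
(a,b)_3: α=-2, u≡1; β=-10, v≡2 (mod 3); (1|3)=+1, (2|3)=-1; sign (−1)^0·+1^-10·-1^-2 = +1.
|Ram(-5, -145)| = 2, even; anisotropic at {2, ∞}.

[2, inf]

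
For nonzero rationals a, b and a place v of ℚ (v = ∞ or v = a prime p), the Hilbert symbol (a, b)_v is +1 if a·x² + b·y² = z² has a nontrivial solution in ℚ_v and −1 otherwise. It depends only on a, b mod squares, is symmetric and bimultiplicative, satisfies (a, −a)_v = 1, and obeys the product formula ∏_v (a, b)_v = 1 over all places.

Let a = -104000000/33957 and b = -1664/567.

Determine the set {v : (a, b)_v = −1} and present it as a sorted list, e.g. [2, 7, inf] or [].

(a, b) ≡ (-2002, -182) mod (ℚ^×)²; places V = {2, 3, 5, 7, 11, 13, ∞}.
(a,b)_∞: sgn(-2002)=−, sgn(-182)=−, so -1.
(a,b)_11: α=-1, u≡4; β=0, v≡5 (mod 11); (4|11)=+1, (5|11)=+1; sign (−1)^0·+1^0·+1^-1 = +1.
(a,b)_7: α=-3, u≡1; β=-1, v≡4 (mod 7); (1|7)=+1, (4|7)=+1; sign (−1)^1·+1^-1·+1^-3 = -1.
(a,b)_2: α=9, β=7; u≡7, v≡5 (mod 8); ε(u)ε(v)=1·0, αω(v)=9·1, βω(u)=7·0; sum ≡ 1  ⇒  -1.
(a,b)_3: α=-2, u≡2; β=-4, v≡1 (mod 3); (2|3)=-1, (1|3)=+1; sign (−1)^0·-1^-4·+1^-2 = +1.
(a,b)_13: α=1, u≡5; β=1, v≡10 (mod 13); (5|13)=-1, (10|13)=+1; sign (−1)^0·-1^1·+1^1 = -1.
(a,b)_5: α=6, u≡2; β=0, v≡3 (mod 5); (2|5)=-1, (3|5)=-1; sign (−1)^0·-1^0·-1^6 = +1.
(-2002, -182 / ℚ) ramifies at {2, 7, 13, ∞}: a division algebra.

[2, 7, 13, inf]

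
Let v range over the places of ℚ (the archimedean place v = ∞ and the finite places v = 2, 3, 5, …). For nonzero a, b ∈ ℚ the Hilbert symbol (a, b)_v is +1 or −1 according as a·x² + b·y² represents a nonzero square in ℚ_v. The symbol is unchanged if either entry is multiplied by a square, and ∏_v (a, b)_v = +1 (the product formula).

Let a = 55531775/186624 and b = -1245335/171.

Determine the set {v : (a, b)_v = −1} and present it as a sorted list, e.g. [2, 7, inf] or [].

(a, b) ≡ (4199, -482885) mod (ℚ^×)²; places V = {2, 3, 5, 7, 13, 17, 19, 23, ∞}.
(a,b)_2: α=-8, β=0; u≡7, v≡3 (mod 8); ε(u)ε(v)=1·1, αω(v)=-8·1, βω(u)=0·0; sum ≡ 1  ⇒  -1.
(a,b)_17: α=1, u≡13; β=1, v≡15 (mod 17); (13|17)=+1, (15|17)=+1; sign (−1)^0·+1^1·+1^1 = +1.
(a,b)_23: α=2, u≡13; β=1, v≡2 (mod 23); (13|23)=+1, (2|23)=+1; sign (−1)^0·+1^1·+1^2 = +1.
(a,b)_∞: sgn(4199)=+, sgn(-482885)=−, so +1.
(a,b)_3: α=-6, u≡2; β=-2, v≡1 (mod 3); (2|3)=-1, (1|3)=+1; sign (−1)^0·-1^-2·+1^-6 = +1.
(a,b)_5: α=2, u≡4; β=1, v≡3 (mod 5); (4|5)=+1, (3|5)=-1; sign (−1)^0·+1^1·-1^2 = +1.
(a,b)_13: α=1, u≡2; β=1, v≡1 (mod 13); (2|13)=-1, (1|13)=+1; sign (−1)^0·-1^1·+1^1 = -1.
(a,b)_7: α=0, u≡3; β=2, v≡3 (mod 7); (3|7)=-1, (3|7)=-1; sign (−1)^0·-1^2·-1^0 = +1.
(a,b)_19: α=1, u≡2; β=-1, v≡17 (mod 19); (2|19)=-1, (17|19)=+1; sign (−1)^1·-1^-1·+1^1 = +1.
(4199, -482885 / ℚ) ramifies at {2, 13}: a division algebra.

[2, 13]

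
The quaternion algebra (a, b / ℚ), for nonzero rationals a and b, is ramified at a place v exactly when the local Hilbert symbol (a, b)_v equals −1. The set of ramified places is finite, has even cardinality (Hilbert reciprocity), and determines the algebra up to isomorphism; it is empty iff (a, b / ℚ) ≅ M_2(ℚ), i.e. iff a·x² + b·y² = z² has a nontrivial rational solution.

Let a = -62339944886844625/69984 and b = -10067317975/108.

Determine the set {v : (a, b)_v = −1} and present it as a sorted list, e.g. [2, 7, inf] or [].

[2, 5, 11, inf]

(a, b) ≡ (-2310, -7293) mod (ℚ^×)²; places V = {2, 3, 5, 7, 11, 13, 17, 37, ∞}.
(a,b)_17: α=0, u≡2; β=1, v≡2 (mod 17); (2|17)=+1, (2|17)=+1; sign (−1)^0·+1^1·+1^0 = +1.
(a,b)_∞: sgn(-2310)=−, sgn(-7293)=−, so -1.
(a,b)_5: α=3, u≡2; β=2, v≡2 (mod 5); (2|5)=-1, (2|5)=-1; sign (−1)^0·-1^2·-1^3 = -1.
(a,b)_2: α=-5, β=-2; u≡5, v≡3 (mod 8); ε(u)ε(v)=0·1, αω(v)=-5·1, βω(u)=-2·1; sum ≡ 1  ⇒  -1.
(a,b)_7: α=1, u≡6; β=0, v≡2 (mod 7); (6|7)=-1, (2|7)=+1; sign (−1)^0·-1^0·+1^1 = +1.
(a,b)_11: α=3, u≡10; β=3, v≡2 (mod 11); (10|11)=-1, (2|11)=-1; sign (−1)^1·-1^3·-1^3 = -1.
(a,b)_37: α=4, u≡11; β=2, v≡33 (mod 37); (11|37)=+1, (33|37)=+1; sign (−1)^0·+1^2·+1^4 = +1.
(a,b)_3: α=-7, u≡1; β=-3, v≡2 (mod 3); (1|3)=+1, (2|3)=-1; sign (−1)^1·+1^-3·-1^-7 = +1.
(a,b)_13: α=4, u≡1; β=1, v≡7 (mod 13); (1|13)=+1, (7|13)=-1; sign (−1)^0·+1^1·-1^4 = +1.
Ram(-2310, -7293) = {2, 5, 11, ∞}; no ℚ_2-point on the conic.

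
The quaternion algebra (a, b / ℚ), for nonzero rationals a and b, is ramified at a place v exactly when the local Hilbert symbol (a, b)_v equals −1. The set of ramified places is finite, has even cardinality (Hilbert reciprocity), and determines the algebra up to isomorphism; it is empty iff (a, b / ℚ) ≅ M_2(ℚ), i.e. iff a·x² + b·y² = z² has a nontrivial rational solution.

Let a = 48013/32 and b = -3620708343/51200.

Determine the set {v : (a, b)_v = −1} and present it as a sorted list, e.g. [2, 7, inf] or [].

[2, 7]

Mod squares: a ≡ 266, b ≡ -14. Check v ∈ {∞, 2, 3, 5, 7, 19}.
v=3: a=3^0·(≡2), b=3^4·(≡1) mod 3; (2|3)=-1, (1|3)=+1; (−1)^{0·4·1}·(-1)^4·(+1)^0 = +1.
v=2: v_2(a)=-5, v_2(b)=-11; units ≡ 5, 1 (mod 8); ε·ε+αω+βω = 0·0+-5·0+-11·1 ≡ 1  ⇒  (a,b)_2 = -1.
v=5: a=5^0·(≡4), b=5^-2·(≡4) mod 5; (4|5)=+1, (4|5)=+1; (−1)^{0·-2·2}·(+1)^-2·(+1)^0 = +1.
v=19: a=19^3·(≡2), b=19^4·(≡1) mod 19; (2|19)=-1, (1|19)=+1; (−1)^{3·4·9}·(-1)^4·(+1)^3 = +1.
v=∞: 266 > 0 and -14 < 0  ⇒  (a,b)_∞ = +1.
v=7: a=7^1·(≡5), b=7^3·(≡3) mod 7; (5|7)=-1, (3|7)=-1; (−1)^{1·3·3}·(-1)^3·(-1)^1 = -1.
|Ram(266, -14)| = 2, even; anisotropic at {2, 7}.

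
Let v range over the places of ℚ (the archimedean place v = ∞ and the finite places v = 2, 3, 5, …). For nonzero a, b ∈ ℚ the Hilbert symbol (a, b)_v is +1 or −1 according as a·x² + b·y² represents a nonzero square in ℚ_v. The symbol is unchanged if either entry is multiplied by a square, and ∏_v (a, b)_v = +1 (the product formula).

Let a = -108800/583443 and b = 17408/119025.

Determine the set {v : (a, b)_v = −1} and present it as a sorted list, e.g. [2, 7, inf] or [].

(a, b) ≡ (-51, 17) mod (ℚ^×)²; places V = {2, 3, 5, 7, 17, 23, ∞}.
(a,b)_7: α=-4, u≡3; β=0, v≡5 (mod 7); (3|7)=-1, (5|7)=-1; sign (−1)^0·-1^0·-1^-4 = +1.
(a,b)_2: α=8, β=10; u≡5, v≡1 (mod 8); ε(u)ε(v)=0·0, αω(v)=8·0, βω(u)=10·1; sum ≡ 0  ⇒  +1.
(a,b)_5: α=2, u≡1; β=-2, v≡3 (mod 5); (1|5)=+1, (3|5)=-1; sign (−1)^0·+1^-2·-1^2 = +1.
(a,b)_17: α=1, u≡3; β=1, v≡9 (mod 17); (3|17)=-1, (9|17)=+1; sign (−1)^0·-1^1·+1^1 = -1.
(a,b)_23: α=0, u≡18; β=-2, v≡19 (mod 23); (18|23)=+1, (19|23)=-1; sign (−1)^0·+1^-2·-1^0 = +1.
(a,b)_∞: sgn(-51)=−, sgn(17)=+, so +1.
(a,b)_3: α=-5, u≡1; β=-2, v≡2 (mod 3); (1|3)=+1, (2|3)=-1; sign (−1)^0·+1^-2·-1^-5 = -1.
|Ram(-51, 17)| = 2, even; anisotropic at {3, 17}.

[3, 17]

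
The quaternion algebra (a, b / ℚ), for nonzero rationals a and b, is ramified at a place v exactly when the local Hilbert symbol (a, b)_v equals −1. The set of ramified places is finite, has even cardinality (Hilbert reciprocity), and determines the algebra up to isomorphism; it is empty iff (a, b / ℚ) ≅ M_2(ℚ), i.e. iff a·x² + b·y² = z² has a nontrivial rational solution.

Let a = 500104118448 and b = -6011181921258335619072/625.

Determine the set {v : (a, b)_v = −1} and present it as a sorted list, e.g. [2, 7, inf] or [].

[11, 43]

(a, b) ≡ (43, -53922) mod (ℚ^×)²; places V = {2, 3, 5, 11, 19, 43, ∞}.
(a,b)_∞: sgn(43)=+, sgn(-53922)=−, so +1.
(a,b)_3: α=2, u≡1; β=7, v≡2 (mod 3); (1|3)=+1, (2|3)=-1; sign (−1)^0·+1^7·-1^2 = +1.
(a,b)_19: α=2, u≡11; β=3, v≡2 (mod 19); (11|19)=+1, (2|19)=-1; sign (−1)^0·+1^3·-1^2 = +1.
(a,b)_5: α=0, u≡3; β=-4, v≡3 (mod 5); (3|5)=-1, (3|5)=-1; sign (−1)^0·-1^-4·-1^0 = +1.
(a,b)_2: α=4, β=11; u≡3, v≡7 (mod 8); ε(u)ε(v)=1·1, αω(v)=4·0, βω(u)=11·1; sum ≡ 0  ⇒  +1.
(a,b)_11: α=2, u≡2; β=3, v≡1 (mod 11); (2|11)=-1, (1|11)=+1; sign (−1)^0·-1^3·+1^2 = -1.
(a,b)_43: α=3, u≡24; β=5, v≡21 (mod 43); (24|43)=+1, (21|43)=+1; sign (−1)^1·+1^5·+1^3 = -1.
|Ram(43, -53922)| = 2, even; anisotropic at {11, 43}.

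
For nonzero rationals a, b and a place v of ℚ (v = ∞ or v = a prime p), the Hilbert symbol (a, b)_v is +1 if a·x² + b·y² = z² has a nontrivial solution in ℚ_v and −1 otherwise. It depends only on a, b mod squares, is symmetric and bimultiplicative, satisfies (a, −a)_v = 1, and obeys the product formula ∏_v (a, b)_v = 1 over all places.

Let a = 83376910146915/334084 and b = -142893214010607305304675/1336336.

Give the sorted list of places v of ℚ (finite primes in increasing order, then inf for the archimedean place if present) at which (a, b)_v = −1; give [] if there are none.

(a, b) ≡ (206435, -203) mod (ℚ^×)²; places V = {2, 3, 5, 7, 11, 17, 19, 29, 31, 41, 53, ∞}.
(a,b)_5: α=1, u≡2; β=2, v≡3 (mod 5); (2|5)=-1, (3|5)=-1; sign (−1)^0·-1^2·-1^1 = -1.
(a,b)_7: α=2, u≡6; β=3, v≡3 (mod 7); (6|7)=-1, (3|7)=-1; sign (−1)^0·-1^3·-1^2 = -1.
(a,b)_17: α=-4, u≡9; β=-4, v≡4 (mod 17); (9|17)=+1, (4|17)=+1; sign (−1)^0·+1^-4·+1^-4 = +1.
(a,b)_19: α=1, u≡11; β=0, v≡5 (mod 19); (11|19)=+1, (5|19)=+1; sign (−1)^0·+1^0·+1^1 = +1.
(a,b)_53: α=1, u≡51; β=2, v≡49 (mod 53); (51|53)=-1, (49|53)=+1; sign (−1)^0·-1^2·+1^1 = +1.
(a,b)_∞: sgn(206435)=+, sgn(-203)=−, so +1.
(a,b)_41: α=1, u≡37; β=2, v≡1 (mod 41); (37|41)=+1, (1|41)=+1; sign (−1)^0·+1^2·+1^1 = +1.
(a,b)_2: α=-2, β=-4; u≡3, v≡5 (mod 8); ε(u)ε(v)=1·0, αω(v)=-2·1, βω(u)=-4·1; sum ≡ 0  ⇒  +1.
(a,b)_31: α=0, u≡24; β=4, v≡1 (mod 31); (24|31)=-1, (1|31)=+1; sign (−1)^0·-1^4·+1^0 = +1.
(a,b)_11: α=2, u≡3; β=4, v≡6 (mod 11); (3|11)=+1, (6|11)=-1; sign (−1)^0·+1^4·-1^2 = +1.
(a,b)_29: α=2, u≡22; β=1, v≡9 (mod 29); (22|29)=+1, (9|29)=+1; sign (−1)^0·+1^1·+1^2 = +1.
(a,b)_3: α=4, u≡2; β=2, v≡1 (mod 3); (2|3)=-1, (1|3)=+1; sign (−1)^0·-1^2·+1^4 = +1.
Ram(206435, -203) = {5, 7}; no ℚ_5-point on the conic.

[5, 7]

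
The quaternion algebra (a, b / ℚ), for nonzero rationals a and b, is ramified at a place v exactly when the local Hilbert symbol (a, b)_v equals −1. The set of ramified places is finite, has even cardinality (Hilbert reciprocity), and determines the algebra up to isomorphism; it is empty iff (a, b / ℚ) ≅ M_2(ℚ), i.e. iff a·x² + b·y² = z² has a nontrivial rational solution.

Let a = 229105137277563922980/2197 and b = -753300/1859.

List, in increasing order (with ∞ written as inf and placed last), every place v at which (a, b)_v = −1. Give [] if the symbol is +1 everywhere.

[3, 5, 19, 31]

Mod squares: a ≡ 38285, b ≡ -1023. Check v ∈ {∞, 2, 3, 5, 11, 13, 17, 19, 31}.
v=19: a=19^1·(≡17), b=19^0·(≡15) mod 19; (17|19)=+1, (15|19)=-1; (−1)^{1·0·9}·(+1)^0·(-1)^1 = -1.
v=17: a=17^2·(≡16), b=17^0·(≡12) mod 17; (16|17)=+1, (12|17)=-1; (−1)^{2·0·8}·(+1)^0·(-1)^2 = +1.
v=2: v_2(a)=2, v_2(b)=2; units ≡ 5, 1 (mod 8); ε·ε+αω+βω = 0·0+2·0+2·1 ≡ 0  ⇒  (a,b)_2 = +1.
v=5: a=5^1·(≡3), b=5^2·(≡2) mod 5; (3|5)=-1, (2|5)=-1; (−1)^{1·2·2}·(-1)^2·(-1)^1 = -1.
v=13: a=13^-3·(≡7), b=13^-2·(≡1) mod 13; (7|13)=-1, (1|13)=+1; (−1)^{-3·-2·6}·(-1)^-2·(+1)^-3 = +1.
v=11: a=11^4·(≡5), b=11^-1·(≡6) mod 11; (5|11)=+1, (6|11)=-1; (−1)^{4·-1·5}·(+1)^-1·(-1)^4 = +1.
v=3: a=3^14·(≡2), b=3^5·(≡1) mod 3; (2|3)=-1, (1|3)=+1; (−1)^{14·5·1}·(-1)^5·(+1)^14 = -1.
v=∞: 38285 > 0 and -1023 < 0  ⇒  (a,b)_∞ = +1.
v=31: a=31^3·(≡29), b=31^1·(≡27) mod 31; (29|31)=-1, (27|31)=-1; (−1)^{3·1·15}·(-1)^1·(-1)^3 = -1.
(38285, -1023 / ℚ) ramifies at {3, 5, 19, 31}: a division algebra.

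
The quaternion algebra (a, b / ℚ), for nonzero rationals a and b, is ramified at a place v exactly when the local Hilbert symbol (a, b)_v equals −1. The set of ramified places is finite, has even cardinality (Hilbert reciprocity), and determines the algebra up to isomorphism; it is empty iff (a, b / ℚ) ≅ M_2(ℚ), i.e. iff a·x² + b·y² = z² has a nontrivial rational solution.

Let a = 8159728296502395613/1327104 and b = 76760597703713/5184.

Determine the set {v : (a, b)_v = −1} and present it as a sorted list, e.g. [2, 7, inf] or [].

(a, b) ≡ (150997, 69377) mod (ℚ^×)²; places V = {2, 3, 7, 11, 13, 17, 29, 31, 37, 53, ∞}.
(a,b)_29: α=2, u≡25; β=2, v≡23 (mod 29); (25|29)=+1, (23|29)=+1; sign (−1)^0·+1^2·+1^2 = +1.
(a,b)_2: α=-14, β=-6; u≡5, v≡1 (mod 8); ε(u)ε(v)=0·0, αω(v)=-14·0, βω(u)=-6·1; sum ≡ 0  ⇒  +1.
(a,b)_∞: sgn(150997)=+, sgn(69377)=+, so +1.
(a,b)_37: α=3, u≡34; β=2, v≡5 (mod 37); (34|37)=+1, (5|37)=-1; sign (−1)^0·+1^2·-1^3 = -1.
(a,b)_7: α=1, u≡4; β=1, v≡5 (mod 7); (4|7)=+1, (5|7)=-1; sign (−1)^1·+1^1·-1^1 = +1.
(a,b)_11: α=1, u≡6; β=1, v≡5 (mod 11); (6|11)=-1, (5|11)=+1; sign (−1)^1·-1^1·+1^1 = +1.
(a,b)_3: α=-4, u≡1; β=-4, v≡2 (mod 3); (1|3)=+1, (2|3)=-1; sign (−1)^0·+1^-4·-1^-4 = +1.
(a,b)_17: α=2, u≡6; β=1, v≡15 (mod 17); (6|17)=-1, (15|17)=+1; sign (−1)^0·-1^1·+1^2 = -1.
(a,b)_31: α=2, u≡17; β=2, v≡6 (mod 31); (17|31)=-1, (6|31)=-1; sign (−1)^0·-1^2·-1^2 = +1.
(a,b)_13: α=2, u≡8; β=0, v≡4 (mod 13); (8|13)=-1, (4|13)=+1; sign (−1)^0·-1^0·+1^2 = +1.
(a,b)_53: α=1, u≡29; β=1, v≡6 (mod 53); (29|53)=+1, (6|53)=+1; sign (−1)^0·+1^1·+1^1 = +1.
Ram(150997, 69377) = {17, 37}; no ℚ_17-point on the conic.

[17, 37]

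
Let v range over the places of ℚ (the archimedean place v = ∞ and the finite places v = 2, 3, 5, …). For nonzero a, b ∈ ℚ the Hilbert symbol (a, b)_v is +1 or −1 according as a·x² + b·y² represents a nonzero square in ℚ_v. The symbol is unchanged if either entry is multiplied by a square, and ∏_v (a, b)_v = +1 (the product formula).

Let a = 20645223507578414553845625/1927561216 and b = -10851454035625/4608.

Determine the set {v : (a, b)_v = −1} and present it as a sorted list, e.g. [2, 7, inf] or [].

[17, 41]

(a, b) ≡ (29233, -1394) mod (ℚ^×)²; places V = {2, 3, 5, 7, 17, 23, 31, 41, ∞}.
(a,b)_5: α=4, u≡3; β=4, v≡1 (mod 5); (3|5)=-1, (1|5)=+1; sign (−1)^0·-1^4·+1^4 = +1.
(a,b)_2: α=-14, β=-9; u≡1, v≡7 (mod 8); ε(u)ε(v)=0·1, αω(v)=-14·0, βω(u)=-9·0; sum ≡ 0  ⇒  +1.
(a,b)_31: α=5, u≡29; β=2, v≡20 (mod 31); (29|31)=-1, (20|31)=+1; sign (−1)^0·-1^2·+1^5 = +1.
(a,b)_17: α=2, u≡14; β=1, v≡12 (mod 17); (14|17)=-1, (12|17)=-1; sign (−1)^0·-1^1·-1^2 = -1.
(a,b)_7: α=-6, u≡2; β=2, v≡3 (mod 7); (2|7)=+1, (3|7)=-1; sign (−1)^0·+1^2·-1^-6 = +1.
(a,b)_3: α=2, u≡1; β=-2, v≡1 (mod 3); (1|3)=+1, (1|3)=+1; sign (−1)^0·+1^-2·+1^2 = +1.
(a,b)_41: α=3, u≡2; β=1, v≡11 (mod 41); (2|41)=+1, (11|41)=-1; sign (−1)^0·+1^1·-1^3 = -1.
(a,b)_∞: sgn(29233)=+, sgn(-1394)=−, so +1.
(a,b)_23: α=5, u≡6; β=2, v≡18 (mod 23); (6|23)=+1, (18|23)=+1; sign (−1)^0·+1^2·+1^5 = +1.
|Ram(29233, -1394)| = 2, even; anisotropic at {17, 41}.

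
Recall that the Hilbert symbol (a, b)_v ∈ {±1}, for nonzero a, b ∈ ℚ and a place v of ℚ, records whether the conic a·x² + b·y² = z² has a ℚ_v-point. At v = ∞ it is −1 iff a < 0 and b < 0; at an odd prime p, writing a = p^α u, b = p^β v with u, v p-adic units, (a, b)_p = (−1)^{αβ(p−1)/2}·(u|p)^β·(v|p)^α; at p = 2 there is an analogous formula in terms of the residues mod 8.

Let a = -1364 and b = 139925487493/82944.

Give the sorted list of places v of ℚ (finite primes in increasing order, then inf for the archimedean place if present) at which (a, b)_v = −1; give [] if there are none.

Mod squares: a ≡ -341, b ≡ 5797. Check v ∈ {∞, 2, 3, 11, 17, 31}.
v=17: a=17^0·(≡13), b=17^7·(≡1) mod 17; (13|17)=+1, (1|17)=+1; (−1)^{0·7·8}·(+1)^7·(+1)^0 = +1.
v=2: v_2(a)=2, v_2(b)=-10; units ≡ 3, 5 (mod 8); ε·ε+αω+βω = 1·0+2·1+-10·1 ≡ 0  ⇒  (a,b)_2 = +1.
v=∞: -341 < 0 and 5797 > 0  ⇒  (a,b)_∞ = +1.
v=11: a=11^1·(≡8), b=11^1·(≡7) mod 11; (8|11)=-1, (7|11)=-1; (−1)^{1·1·5}·(-1)^1·(-1)^1 = -1.
v=3: a=3^0·(≡1), b=3^-4·(≡1) mod 3; (1|3)=+1, (1|3)=+1; (−1)^{0·-4·1}·(+1)^-4·(+1)^0 = +1.
v=31: a=31^1·(≡18), b=31^1·(≡20) mod 31; (18|31)=+1, (20|31)=+1; (−1)^{1·1·15}·(+1)^1·(+1)^1 = -1.
Ram(-341, 5797) = {11, 31}; no ℚ_11-point on the conic.

[11, 31]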